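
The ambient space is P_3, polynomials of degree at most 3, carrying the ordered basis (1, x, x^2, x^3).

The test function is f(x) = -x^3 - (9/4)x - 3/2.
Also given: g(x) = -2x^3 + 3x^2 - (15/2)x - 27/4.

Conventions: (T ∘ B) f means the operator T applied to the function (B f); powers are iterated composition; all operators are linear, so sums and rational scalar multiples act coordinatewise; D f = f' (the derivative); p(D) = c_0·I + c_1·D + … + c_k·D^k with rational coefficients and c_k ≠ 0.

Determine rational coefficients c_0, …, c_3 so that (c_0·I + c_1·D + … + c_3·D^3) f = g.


p(D) = 2·I − D + (1/2)·D^2 + D^3, i.e. c_0 = 2, c_1 = -1, c_2 = 1/2, c_3 = 1

D^0 f = -x^3 - (9/4)x - 3/2
D^1 f = -3x^2 - 9/4
D^2 f = -6x
D^3 f = -6
matching coefficients of g against c_0 f + c_1 Df + … from the top degree down determines the c_i
solution: c_0 = 2, c_1 = -1, c_2 = 1/2, c_3 = 1


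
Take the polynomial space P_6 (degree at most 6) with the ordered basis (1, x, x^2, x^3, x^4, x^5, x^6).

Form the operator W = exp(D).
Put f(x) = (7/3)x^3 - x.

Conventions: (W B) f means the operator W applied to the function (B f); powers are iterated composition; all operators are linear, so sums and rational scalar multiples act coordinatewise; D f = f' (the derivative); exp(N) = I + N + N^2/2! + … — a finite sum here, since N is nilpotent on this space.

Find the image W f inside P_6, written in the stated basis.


order-1 term: 7x^2 - 1
order-2 term: 7x
order-3 term: 7/3
the series for exp(D) f terminates at order 3
exp(D) f = (7/3)x^3 + 7x^2 + 6x + 4/3

the result is g(x) = (7/3)x^3 + 7x^2 + 6x + 4/3


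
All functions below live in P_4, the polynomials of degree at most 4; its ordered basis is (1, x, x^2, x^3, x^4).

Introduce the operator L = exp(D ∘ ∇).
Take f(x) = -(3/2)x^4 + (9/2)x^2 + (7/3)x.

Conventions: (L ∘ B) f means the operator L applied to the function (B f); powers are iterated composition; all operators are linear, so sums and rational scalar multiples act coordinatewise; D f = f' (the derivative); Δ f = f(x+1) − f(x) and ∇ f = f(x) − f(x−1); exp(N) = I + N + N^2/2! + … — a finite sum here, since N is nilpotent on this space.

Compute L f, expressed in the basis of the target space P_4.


order-1 term: -18x^2 + 18x + 3
order-2 term: -18
the series for exp(D ∘ ∇) f terminates at order 2
exp(D ∘ ∇) f = -(3/2)x^4 - (27/2)x^2 + (61/3)x - 15

the image equals g(x) = -(3/2)x^4 - (27/2)x^2 + (61/3)x - 15


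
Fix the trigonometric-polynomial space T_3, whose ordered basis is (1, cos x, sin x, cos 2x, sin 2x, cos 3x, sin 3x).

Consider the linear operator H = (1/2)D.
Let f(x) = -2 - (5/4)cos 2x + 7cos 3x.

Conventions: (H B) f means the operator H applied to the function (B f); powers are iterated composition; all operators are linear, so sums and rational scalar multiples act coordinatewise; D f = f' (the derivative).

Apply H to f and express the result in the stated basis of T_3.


D f = (5/2)sin 2x - 21sin 3x
((1/2)D) f = (5/4)sin 2x - (21/2)sin 3x

the result is g(x) = (5/4)sin 2x - (21/2)sin 3x


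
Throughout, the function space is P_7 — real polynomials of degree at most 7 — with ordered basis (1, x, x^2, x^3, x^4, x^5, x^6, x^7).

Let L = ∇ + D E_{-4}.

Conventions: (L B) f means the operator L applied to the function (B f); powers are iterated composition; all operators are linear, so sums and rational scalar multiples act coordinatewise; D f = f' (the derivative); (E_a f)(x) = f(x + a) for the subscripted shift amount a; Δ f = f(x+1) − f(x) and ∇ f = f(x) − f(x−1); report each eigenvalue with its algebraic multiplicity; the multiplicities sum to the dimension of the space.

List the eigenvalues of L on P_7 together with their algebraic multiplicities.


image of 1: 0
image of x: 2
image of x^2: 4x - 9
image of x^3: 6x^2 - 27x + 49
image of x^4: 8x^3 - 54x^2 + 196x - 257
image of x^5: 10x^4 - 90x^3 + 490x^2 - 1285x + 1281
image of x^6: 12x^5 - 135x^4 + 980x^3 - 3855x^2 + 7686x - 6145
image of x^7: 14x^6 - 189x^5 + 1715x^4 - 8995x^3 + 26901x^2 - 43015x + 28673
the matrix is upper triangular; its diagonal is (0, 0, 0, 0, 0, 0, 0, 0)
for a triangular matrix the eigenvalues are the diagonal entries, with algebraic multiplicity their repetition count

λ = 0 (multiplicity 8)


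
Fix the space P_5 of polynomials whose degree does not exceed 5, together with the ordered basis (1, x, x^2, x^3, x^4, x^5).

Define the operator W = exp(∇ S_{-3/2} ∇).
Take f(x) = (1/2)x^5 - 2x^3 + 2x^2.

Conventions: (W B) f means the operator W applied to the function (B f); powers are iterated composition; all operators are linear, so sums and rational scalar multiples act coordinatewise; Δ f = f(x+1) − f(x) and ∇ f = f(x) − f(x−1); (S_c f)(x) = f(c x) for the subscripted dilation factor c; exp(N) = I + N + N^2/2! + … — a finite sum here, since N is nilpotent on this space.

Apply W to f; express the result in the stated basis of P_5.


the image equals g(x) = (1/2)x^5 + (389/8)x^3 - (373/16)x^2 + (10791/32)x - 1521/64

order-1 term: (405/8)x^3 - (405/16)x^2 - (9/2)x - 153/32
order-2 term: (10935/32)x - 1215/64
the series for exp(∇ S_{-3/2} ∇) f terminates at order 2
exp(∇ S_{-3/2} ∇) f = (1/2)x^5 + (389/8)x^3 - (373/16)x^2 + (10791/32)x - 1521/64


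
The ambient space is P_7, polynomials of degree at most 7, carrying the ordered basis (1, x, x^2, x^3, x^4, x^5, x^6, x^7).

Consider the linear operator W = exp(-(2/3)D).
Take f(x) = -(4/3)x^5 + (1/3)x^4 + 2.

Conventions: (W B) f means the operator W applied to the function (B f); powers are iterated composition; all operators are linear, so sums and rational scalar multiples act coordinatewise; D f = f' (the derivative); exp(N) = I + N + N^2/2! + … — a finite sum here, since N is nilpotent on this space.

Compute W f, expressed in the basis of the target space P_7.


order-1 term: (40/9)x^4 - (8/9)x^3
order-2 term: -(160/27)x^3 + (8/9)x^2
order-3 term: (320/81)x^2 - (32/81)x
order-4 term: -(320/243)x + 16/243
order-5 term: 128/729
the series for exp(-(2/3)D) f terminates at order 5
exp(-(2/3)D) f = -(4/3)x^5 + (43/9)x^4 - (184/27)x^3 + (392/81)x^2 - (416/243)x + 1634/729

the image equals g(x) = -(4/3)x^5 + (43/9)x^4 - (184/27)x^3 + (392/81)x^2 - (416/243)x + 1634/729


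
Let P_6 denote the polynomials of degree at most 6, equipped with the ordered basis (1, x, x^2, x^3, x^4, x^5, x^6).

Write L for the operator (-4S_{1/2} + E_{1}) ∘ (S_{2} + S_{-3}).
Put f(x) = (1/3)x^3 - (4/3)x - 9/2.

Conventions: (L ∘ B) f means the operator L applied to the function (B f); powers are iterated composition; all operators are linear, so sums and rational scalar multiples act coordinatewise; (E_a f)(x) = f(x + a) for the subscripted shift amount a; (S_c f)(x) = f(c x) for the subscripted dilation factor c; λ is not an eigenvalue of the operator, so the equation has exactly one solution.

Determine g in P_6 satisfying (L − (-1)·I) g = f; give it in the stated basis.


write g with unknown coordinates in the stated basis and equate coefficients in (L − (-1)·I) g = f
solving from the highest basis element down gives g = -(2/51)x^3 - (38/17)x^2 + (1391/51)x - 1737/170
check: L g = (19/51)x^3 + (38/17)x^2 - (1459/51)x + 486/85
so L g − (-1)·g = (1/3)x^3 - (4/3)x - 9/2 = f ✓

the image equals g(x) = -(2/51)x^3 - (38/17)x^2 + (1391/51)x - 1737/170


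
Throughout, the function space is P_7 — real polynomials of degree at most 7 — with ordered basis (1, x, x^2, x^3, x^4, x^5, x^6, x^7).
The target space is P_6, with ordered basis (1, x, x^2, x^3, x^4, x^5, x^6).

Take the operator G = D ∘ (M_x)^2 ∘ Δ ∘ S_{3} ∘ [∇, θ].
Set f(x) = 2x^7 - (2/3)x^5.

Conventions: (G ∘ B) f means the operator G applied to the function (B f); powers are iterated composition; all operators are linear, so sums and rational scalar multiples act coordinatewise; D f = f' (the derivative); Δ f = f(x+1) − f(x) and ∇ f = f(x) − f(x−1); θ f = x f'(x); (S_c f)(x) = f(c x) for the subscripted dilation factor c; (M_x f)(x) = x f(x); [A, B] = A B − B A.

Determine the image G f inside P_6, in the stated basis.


θ f = 14x^7 - (10/3)x^5
∇ θ f = 98x^6 - 294x^5 + (1420/3)x^4 - (1370/3)x^3 + (782/3)x^2 - (244/3)x + 32/3
∇ f = 14x^6 - 42x^5 + (200/3)x^4 - (190/3)x^3 + (106/3)x^2 - (32/3)x + 4/3
θ ∇ f = 84x^6 - 210x^5 + (800/3)x^4 - 190x^3 + (212/3)x^2 - (32/3)x
[∇, θ] f = 14x^6 - 84x^5 + (620/3)x^4 - (800/3)x^3 + 190x^2 - (212/3)x + 32/3
S_{3} [∇, θ] f = 10206x^6 - 20412x^5 + 16740x^4 - 7200x^3 + 1710x^2 - 212x + 32/3
Δ S_{3} [∇, θ] f = 61236x^5 + 51030x^4 + 66960x^3 + 27810x^2 + 7956x + 832
M_x (Δ ∘ S_{3}) [∇, θ] f = 61236x^6 + 51030x^5 + 66960x^4 + 27810x^3 + 7956x^2 + 832x
M_x M_x (Δ ∘ S_{3}) [∇, θ] f = 61236x^7 + 51030x^6 + 66960x^5 + 27810x^4 + 7956x^3 + 832x^2
D ((M_x)^2 ∘ Δ ∘ S_{3} ∘ [∇, θ]) f = 428652x^6 + 306180x^5 + 334800x^4 + 111240x^3 + 23868x^2 + 1664x

g(x) = 428652x^6 + 306180x^5 + 334800x^4 + 111240x^3 + 23868x^2 + 1664x


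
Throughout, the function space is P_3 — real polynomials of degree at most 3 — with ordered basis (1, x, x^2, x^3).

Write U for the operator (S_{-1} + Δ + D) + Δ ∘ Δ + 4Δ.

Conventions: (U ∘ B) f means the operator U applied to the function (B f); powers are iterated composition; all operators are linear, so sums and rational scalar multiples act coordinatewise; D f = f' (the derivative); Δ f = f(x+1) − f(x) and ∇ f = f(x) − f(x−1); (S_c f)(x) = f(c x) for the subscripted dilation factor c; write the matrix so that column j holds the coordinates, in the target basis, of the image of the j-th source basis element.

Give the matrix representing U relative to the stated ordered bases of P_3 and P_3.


the matrix is [[1, 6, 7, 11]; [0, -1, 12, 21]; [0, 0, 1, 18]; [0, 0, 0, -1]] (rows listed top to bottom)

image of 1: 1
image of x: -x + 6
image of x^2: x^2 + 12x + 7
image of x^3: -x^3 + 18x^2 + 21x + 11
each image's coordinates form column j of the matrix


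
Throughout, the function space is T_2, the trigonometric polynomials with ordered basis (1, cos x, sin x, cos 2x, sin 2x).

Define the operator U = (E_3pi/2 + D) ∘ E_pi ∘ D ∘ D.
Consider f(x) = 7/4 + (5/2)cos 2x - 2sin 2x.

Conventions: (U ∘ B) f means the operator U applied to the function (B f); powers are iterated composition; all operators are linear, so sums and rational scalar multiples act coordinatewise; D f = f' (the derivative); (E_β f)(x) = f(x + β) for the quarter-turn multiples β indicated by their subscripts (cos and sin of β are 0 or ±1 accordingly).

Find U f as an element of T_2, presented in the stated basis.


D f = -4cos 2x - 5sin 2x
D D f = -10cos 2x + 8sin 2x
E_pi D D f = -10cos 2x + 8sin 2x
E_3pi/2 (E_pi ∘ D) D f = 10cos 2x - 8sin 2x
D (E_pi ∘ D) D f = 16cos 2x + 20sin 2x
(E_3pi/2 + D) (E_pi ∘ D) D f = 26cos 2x + 12sin 2x

the result is g(x) = 26cos 2x + 12sin 2x


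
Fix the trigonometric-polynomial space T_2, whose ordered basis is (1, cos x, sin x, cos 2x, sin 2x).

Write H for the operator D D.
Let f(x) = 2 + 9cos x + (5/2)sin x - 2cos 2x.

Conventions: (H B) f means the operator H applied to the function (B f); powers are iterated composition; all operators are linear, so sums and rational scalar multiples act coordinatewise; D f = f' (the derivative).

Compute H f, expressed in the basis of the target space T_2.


D f = (5/2)cos x - 9sin x + 4sin 2x
D D f = -9cos x - (5/2)sin x + 8cos 2x

the result is g(x) = -9cos x - (5/2)sin x + 8cos 2x


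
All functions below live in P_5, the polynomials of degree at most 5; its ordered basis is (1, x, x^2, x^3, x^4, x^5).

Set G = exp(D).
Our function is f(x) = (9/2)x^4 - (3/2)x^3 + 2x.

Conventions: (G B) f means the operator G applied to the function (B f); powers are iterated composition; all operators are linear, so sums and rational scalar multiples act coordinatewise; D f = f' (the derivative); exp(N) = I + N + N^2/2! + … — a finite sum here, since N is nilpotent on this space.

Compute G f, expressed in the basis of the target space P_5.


g(x) = (9/2)x^4 + (33/2)x^3 + (45/2)x^2 + (31/2)x + 5

order-1 term: 18x^3 - (9/2)x^2 + 2
order-2 term: 27x^2 - (9/2)x
order-3 term: 18x - 3/2
order-4 term: 9/2
the series for exp(D) f terminates at order 4
exp(D) f = (9/2)x^4 + (33/2)x^3 + (45/2)x^2 + (31/2)x + 5


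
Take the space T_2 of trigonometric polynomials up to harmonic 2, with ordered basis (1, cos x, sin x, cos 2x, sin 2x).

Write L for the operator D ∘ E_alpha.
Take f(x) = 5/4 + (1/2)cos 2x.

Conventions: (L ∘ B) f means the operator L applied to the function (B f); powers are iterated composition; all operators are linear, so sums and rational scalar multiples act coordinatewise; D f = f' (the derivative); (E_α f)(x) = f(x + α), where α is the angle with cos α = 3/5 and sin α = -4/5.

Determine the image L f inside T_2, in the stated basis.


E_alpha f = 5/4 - (7/50)cos 2x + (12/25)sin 2x
D E_alpha f = (24/25)cos 2x + (7/25)sin 2x

the result is g(x) = (24/25)cos 2x + (7/25)sin 2x


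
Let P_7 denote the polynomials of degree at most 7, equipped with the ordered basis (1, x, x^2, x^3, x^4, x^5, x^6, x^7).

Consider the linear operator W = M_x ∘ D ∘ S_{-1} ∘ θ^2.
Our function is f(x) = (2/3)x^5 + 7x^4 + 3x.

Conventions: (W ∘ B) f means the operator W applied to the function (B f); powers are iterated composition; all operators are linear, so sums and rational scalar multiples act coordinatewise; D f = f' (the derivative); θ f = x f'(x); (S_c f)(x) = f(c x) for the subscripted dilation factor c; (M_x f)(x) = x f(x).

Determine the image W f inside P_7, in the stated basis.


the result is g(x) = -(250/3)x^5 + 448x^4 - 3x

θ f = (10/3)x^5 + 28x^4 + 3x
θ θ f = (50/3)x^5 + 112x^4 + 3x
S_{-1} θ^2 f = -(50/3)x^5 + 112x^4 - 3x
D S_{-1} θ^2 f = -(250/3)x^4 + 448x^3 - 3
M_x D S_{-1} θ^2 f = -(250/3)x^5 + 448x^4 - 3x


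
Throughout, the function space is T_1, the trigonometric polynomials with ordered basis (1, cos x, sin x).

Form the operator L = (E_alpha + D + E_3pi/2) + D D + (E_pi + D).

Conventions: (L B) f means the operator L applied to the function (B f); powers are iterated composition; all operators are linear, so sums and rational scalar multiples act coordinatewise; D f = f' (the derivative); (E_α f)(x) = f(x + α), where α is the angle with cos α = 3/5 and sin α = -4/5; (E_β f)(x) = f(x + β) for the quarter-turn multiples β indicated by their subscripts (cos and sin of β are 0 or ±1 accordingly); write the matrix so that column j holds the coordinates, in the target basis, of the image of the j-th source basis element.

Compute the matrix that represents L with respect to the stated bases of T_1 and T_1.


the matrix is [[3, 0, 0]; [0, -7/5, 1/5]; [0, -1/5, -7/5]] (rows listed top to bottom)

image of 1: 3
image of cos x: -(7/5)cos x - (1/5)sin x
image of sin x: (1/5)cos x - (7/5)sin x
each image's coordinates form column j of the matrix


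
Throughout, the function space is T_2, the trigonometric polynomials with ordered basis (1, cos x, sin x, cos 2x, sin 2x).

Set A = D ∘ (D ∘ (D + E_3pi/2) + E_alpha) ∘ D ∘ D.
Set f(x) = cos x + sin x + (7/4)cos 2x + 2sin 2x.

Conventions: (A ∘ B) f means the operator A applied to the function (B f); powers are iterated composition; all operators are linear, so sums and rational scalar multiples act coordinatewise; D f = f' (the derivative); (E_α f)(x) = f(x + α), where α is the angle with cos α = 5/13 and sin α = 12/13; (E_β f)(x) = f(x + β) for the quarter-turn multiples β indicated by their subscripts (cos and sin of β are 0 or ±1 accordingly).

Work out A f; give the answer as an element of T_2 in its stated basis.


the result is g(x) = (7/13)cos x + (17/13)sin x + (9668/169)cos 2x - (14618/169)sin 2x

D f = cos x - sin x + 4cos 2x - (7/2)sin 2x
D D f = -cos x - sin x - 7cos 2x - 8sin 2x
D (D ∘ D) f = -cos x + sin x - 16cos 2x + 14sin 2x
E_3pi/2 (D ∘ D) f = cos x - sin x + 7cos 2x + 8sin 2x
(D + E_3pi/2) (D ∘ D) f = -9cos 2x + 22sin 2x
D (D + E_3pi/2) (D ∘ D) f = 44cos 2x + 18sin 2x
E_alpha (D ∘ D) f = -(17/13)cos x + (7/13)sin x - (127/169)cos 2x + (1792/169)sin 2x
(D ∘ (D + E_3pi/2) + E_alpha) (D ∘ D) f = -(17/13)cos x + (7/13)sin x + (7309/169)cos 2x + (4834/169)sin 2x
D (D ∘ (D + E_3pi/2) + E_alpha) (D ∘ D) f = (7/13)cos x + (17/13)sin x + (9668/169)cos 2x - (14618/169)sin 2x


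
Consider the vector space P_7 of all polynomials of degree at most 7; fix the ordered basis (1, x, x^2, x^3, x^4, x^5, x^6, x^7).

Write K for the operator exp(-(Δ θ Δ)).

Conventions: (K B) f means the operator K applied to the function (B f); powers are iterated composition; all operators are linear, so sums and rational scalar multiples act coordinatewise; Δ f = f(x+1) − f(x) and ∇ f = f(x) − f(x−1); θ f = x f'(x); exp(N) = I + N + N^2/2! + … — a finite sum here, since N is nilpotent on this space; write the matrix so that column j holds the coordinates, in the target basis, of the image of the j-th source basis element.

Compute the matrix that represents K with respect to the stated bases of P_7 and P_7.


the matrix is [[1, 0, -2, -9, 8, 495, 3384, -22701]; [0, 1, 0, -12, -60, 270, 7110, 33754]; [0, 0, 1, 0, -36, -210, 1860, 44415]; [0, 0, 0, 1, 0, -80, -540, 7630]; [0, 0, 0, 0, 1, 0, -150, -1155]; [0, 0, 0, 0, 0, 1, 0, -252]; [0, 0, 0, 0, 0, 0, 1, 0]; [0, 0, 0, 0, 0, 0, 0, 1]] (rows listed top to bottom)

image of 1: 1
image of x: x
image of x^2: x^2 - 2
image of x^3: x^3 - 12x - 9
image of x^4: x^4 - 36x^2 - 60x + 8
image of x^5: x^5 - 80x^3 - 210x^2 + 270x + 495
image of x^6: x^6 - 150x^4 - 540x^3 + 1860x^2 + 7110x + 3384
image of x^7: x^7 - 252x^5 - 1155x^4 + 7630x^3 + 44415x^2 + 33754x - 22701
each image's coordinates form column j of the matrix


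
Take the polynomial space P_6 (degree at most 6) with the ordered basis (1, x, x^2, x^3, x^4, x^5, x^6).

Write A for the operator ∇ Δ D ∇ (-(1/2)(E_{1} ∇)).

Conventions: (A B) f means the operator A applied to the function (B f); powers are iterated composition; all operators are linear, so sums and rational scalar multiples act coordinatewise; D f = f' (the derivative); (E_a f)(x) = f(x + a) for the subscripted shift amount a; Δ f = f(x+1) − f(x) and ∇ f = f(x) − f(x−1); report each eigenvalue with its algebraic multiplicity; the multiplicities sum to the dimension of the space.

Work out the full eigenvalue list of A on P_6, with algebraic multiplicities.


λ = 0 (multiplicity 7)

image of 1: 0
image of x: 0
image of x^2: 0
image of x^3: 0
image of x^4: 0
image of x^5: -60
image of x^6: -360x
the matrix is upper triangular; its diagonal is (0, 0, 0, 0, 0, 0, 0)
for a triangular matrix the eigenvalues are the diagonal entries, with algebraic multiplicity their repetition count


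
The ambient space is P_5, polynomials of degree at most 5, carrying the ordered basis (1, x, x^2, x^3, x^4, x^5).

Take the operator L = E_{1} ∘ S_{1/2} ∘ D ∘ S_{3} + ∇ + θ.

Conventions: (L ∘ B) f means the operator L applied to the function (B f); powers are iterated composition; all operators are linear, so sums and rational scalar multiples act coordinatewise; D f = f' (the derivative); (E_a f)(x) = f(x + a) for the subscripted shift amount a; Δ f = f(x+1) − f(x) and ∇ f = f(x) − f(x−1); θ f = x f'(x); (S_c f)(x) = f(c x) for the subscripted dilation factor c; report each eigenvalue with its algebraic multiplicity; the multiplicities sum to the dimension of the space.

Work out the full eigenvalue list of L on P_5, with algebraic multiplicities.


λ = 0 (multiplicity 1), λ = 1 (multiplicity 1), λ = 2 (multiplicity 1), λ = 3 (multiplicity 1), λ = 4 (multiplicity 1), λ = 5 (multiplicity 1)

image of 1: 0
image of x: x + 4
image of x^2: 2x^2 + 11x + 8
image of x^3: 3x^3 + (93/4)x^2 + (75/2)x + 85/4
image of x^4: 4x^4 + (89/2)x^3 + (231/2)x^2 + (251/2)x + 79/2
image of x^5: 5x^5 + (1295/16)x^4 + (1175/4)x^3 + (3725/8)x^2 + (1195/4)x + 1231/16
the matrix is upper triangular; its diagonal is (0, 1, 2, 3, 4, 5)
for a triangular matrix the eigenvalues are the diagonal entries, with algebraic multiplicity their repetition count


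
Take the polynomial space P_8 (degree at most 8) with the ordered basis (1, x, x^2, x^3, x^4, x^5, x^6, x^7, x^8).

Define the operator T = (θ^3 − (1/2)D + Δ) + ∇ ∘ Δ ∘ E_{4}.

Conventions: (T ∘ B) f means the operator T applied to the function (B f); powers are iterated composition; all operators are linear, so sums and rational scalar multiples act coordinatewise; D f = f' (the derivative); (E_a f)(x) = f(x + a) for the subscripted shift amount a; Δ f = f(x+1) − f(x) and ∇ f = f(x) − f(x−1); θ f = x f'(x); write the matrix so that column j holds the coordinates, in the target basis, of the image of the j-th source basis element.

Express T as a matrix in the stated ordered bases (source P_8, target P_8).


image of 1: 0
image of x: x + 1/2
image of x^2: 8x^2 + x + 3
image of x^3: 27x^3 + (3/2)x^2 + 9x + 25
image of x^4: 64x^4 + 2x^3 + 18x^2 + 100x + 195
image of x^5: 125x^5 + (5/2)x^4 + 30x^3 + 250x^2 + 975x + 1321
image of x^6: 216x^6 + 3x^5 + 45x^4 + 500x^3 + 2925x^2 + 7926x + 8163
image of x^7: 343x^7 + (7/2)x^6 + 63x^5 + 875x^4 + 6825x^3 + 27741x^2 + 57141x + 47545
image of x^8: 512x^8 + 4x^7 + 84x^6 + 1400x^5 + 13650x^4 + 73976x^3 + 228564x^2 + 380360x + 266115
each image's coordinates form column j of the matrix

the matrix is [[0, 1/2, 3, 25, 195, 1321, 8163, 47545, 266115]; [0, 1, 1, 9, 100, 975, 7926, 57141, 380360]; [0, 0, 8, 3/2, 18, 250, 2925, 27741, 228564]; [0, 0, 0, 27, 2, 30, 500, 6825, 73976]; [0, 0, 0, 0, 64, 5/2, 45, 875, 13650]; [0, 0, 0, 0, 0, 125, 3, 63, 1400]; [0, 0, 0, 0, 0, 0, 216, 7/2, 84]; [0, 0, 0, 0, 0, 0, 0, 343, 4]; [0, 0, 0, 0, 0, 0, 0, 0, 512]] (rows listed top to bottom)


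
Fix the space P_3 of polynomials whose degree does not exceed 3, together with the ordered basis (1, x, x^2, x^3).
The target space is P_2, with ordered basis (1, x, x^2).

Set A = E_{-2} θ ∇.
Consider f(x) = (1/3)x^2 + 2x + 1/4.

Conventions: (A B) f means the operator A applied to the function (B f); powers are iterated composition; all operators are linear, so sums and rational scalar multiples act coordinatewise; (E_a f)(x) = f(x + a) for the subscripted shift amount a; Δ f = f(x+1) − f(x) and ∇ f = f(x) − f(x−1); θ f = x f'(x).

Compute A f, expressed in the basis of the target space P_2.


∇ f = (2/3)x + 5/3
θ ∇ f = (2/3)x
E_{-2} (θ ∇) f = (2/3)x - 4/3

the result is g(x) = (2/3)x - 4/3


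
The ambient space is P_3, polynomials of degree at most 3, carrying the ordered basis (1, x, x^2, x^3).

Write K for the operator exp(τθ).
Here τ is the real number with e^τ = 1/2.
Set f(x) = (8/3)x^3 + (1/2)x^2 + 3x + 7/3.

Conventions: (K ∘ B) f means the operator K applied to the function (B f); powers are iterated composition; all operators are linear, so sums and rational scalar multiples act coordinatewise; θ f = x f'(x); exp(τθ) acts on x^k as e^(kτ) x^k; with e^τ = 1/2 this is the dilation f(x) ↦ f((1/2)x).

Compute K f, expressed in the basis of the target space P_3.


exp(τθ) x^k = e^(kτ) x^k; with e^τ = 1/2 this sends x^k to (1/2)^k x^k
x ↦ 1/2 x
x^2 ↦ 1/4 x^2
x^3 ↦ 1/8 x^3
applying this coordinatewise to f: exp(τθ) f = (1/3)x^3 + (1/8)x^2 + (3/2)x + 7/3

the result is g(x) = (1/3)x^3 + (1/8)x^2 + (3/2)x + 7/3


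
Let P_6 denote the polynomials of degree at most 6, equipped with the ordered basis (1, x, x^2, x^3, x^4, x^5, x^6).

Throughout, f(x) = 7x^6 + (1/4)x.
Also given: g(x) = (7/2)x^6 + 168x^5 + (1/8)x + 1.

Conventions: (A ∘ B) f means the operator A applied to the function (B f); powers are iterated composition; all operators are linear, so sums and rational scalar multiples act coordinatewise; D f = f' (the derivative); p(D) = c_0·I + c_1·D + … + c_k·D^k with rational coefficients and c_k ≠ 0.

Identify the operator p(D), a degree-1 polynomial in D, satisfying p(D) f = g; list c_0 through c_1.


D^0 f = 7x^6 + (1/4)x
D^1 f = 42x^5 + 1/4
matching coefficients of g against c_0 f + c_1 Df + … from the top degree down determines the c_i
solution: c_0 = 1/2, c_1 = 4

p(D) = (1/2)·I + 4·D, i.e. c_0 = 1/2, c_1 = 4


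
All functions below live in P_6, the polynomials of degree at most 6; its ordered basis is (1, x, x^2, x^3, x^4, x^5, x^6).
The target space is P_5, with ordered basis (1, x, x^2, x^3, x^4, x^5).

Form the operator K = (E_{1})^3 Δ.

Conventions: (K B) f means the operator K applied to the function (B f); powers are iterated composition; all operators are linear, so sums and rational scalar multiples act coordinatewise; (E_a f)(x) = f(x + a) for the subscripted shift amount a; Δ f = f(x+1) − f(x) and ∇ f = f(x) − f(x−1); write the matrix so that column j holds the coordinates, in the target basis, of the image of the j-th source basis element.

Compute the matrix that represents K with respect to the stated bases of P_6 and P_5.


the matrix is [[0, 1, 7, 37, 175, 781, 3367]; [0, 0, 2, 21, 148, 875, 4686]; [0, 0, 0, 3, 42, 370, 2625]; [0, 0, 0, 0, 4, 70, 740]; [0, 0, 0, 0, 0, 5, 105]; [0, 0, 0, 0, 0, 0, 6]] (rows listed top to bottom)

image of 1: 0
image of x: 1
image of x^2: 2x + 7
image of x^3: 3x^2 + 21x + 37
image of x^4: 4x^3 + 42x^2 + 148x + 175
image of x^5: 5x^4 + 70x^3 + 370x^2 + 875x + 781
image of x^6: 6x^5 + 105x^4 + 740x^3 + 2625x^2 + 4686x + 3367
each image's coordinates form column j of the matrix


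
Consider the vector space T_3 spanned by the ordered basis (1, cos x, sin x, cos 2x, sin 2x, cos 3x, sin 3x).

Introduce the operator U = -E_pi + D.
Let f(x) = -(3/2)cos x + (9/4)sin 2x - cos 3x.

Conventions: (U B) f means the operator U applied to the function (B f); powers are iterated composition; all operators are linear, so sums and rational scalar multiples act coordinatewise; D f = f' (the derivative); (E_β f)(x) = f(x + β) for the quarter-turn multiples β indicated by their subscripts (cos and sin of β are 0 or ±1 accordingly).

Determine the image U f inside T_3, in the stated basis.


the image equals g(x) = -(3/2)cos x + (3/2)sin x + (9/2)cos 2x - (9/4)sin 2x - cos 3x + 3sin 3x

E_pi f = (3/2)cos x + (9/4)sin 2x + cos 3x
(-E_pi) f = -(3/2)cos x - (9/4)sin 2x - cos 3x
D f = (3/2)sin x + (9/2)cos 2x + 3sin 3x
(-E_pi + D) f = -(3/2)cos x + (3/2)sin x + (9/2)cos 2x - (9/4)sin 2x - cos 3x + 3sin 3x


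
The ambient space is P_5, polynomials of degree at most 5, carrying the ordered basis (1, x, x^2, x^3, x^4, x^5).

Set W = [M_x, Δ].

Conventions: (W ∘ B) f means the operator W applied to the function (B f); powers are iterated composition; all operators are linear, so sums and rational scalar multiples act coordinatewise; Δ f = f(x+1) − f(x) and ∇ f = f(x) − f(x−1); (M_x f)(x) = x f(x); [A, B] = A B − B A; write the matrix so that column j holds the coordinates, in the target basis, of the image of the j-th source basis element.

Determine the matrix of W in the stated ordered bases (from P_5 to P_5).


the matrix is [[-1, -1, -1, -1, -1, -1]; [0, -1, -2, -3, -4, -5]; [0, 0, -1, -3, -6, -10]; [0, 0, 0, -1, -4, -10]; [0, 0, 0, 0, -1, -5]; [0, 0, 0, 0, 0, -1]] (rows listed top to bottom)

image of 1: -1
image of x: -x - 1
image of x^2: -x^2 - 2x - 1
image of x^3: -x^3 - 3x^2 - 3x - 1
image of x^4: -x^4 - 4x^3 - 6x^2 - 4x - 1
image of x^5: -x^5 - 5x^4 - 10x^3 - 10x^2 - 5x - 1
each image's coordinates form column j of the matrix


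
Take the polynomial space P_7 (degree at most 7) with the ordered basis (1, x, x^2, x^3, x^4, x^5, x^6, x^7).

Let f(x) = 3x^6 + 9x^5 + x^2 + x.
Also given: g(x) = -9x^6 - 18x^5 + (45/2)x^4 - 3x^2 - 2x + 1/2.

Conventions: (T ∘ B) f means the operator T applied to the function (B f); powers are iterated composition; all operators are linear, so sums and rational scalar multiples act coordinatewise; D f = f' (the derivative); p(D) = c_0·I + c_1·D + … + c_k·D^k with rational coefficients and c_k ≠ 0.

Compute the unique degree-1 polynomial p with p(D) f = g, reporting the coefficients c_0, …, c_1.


D^0 f = 3x^6 + 9x^5 + x^2 + x
D^1 f = 18x^5 + 45x^4 + 2x + 1
matching coefficients of g against c_0 f + c_1 Df + … from the top degree down determines the c_i
solution: c_0 = -3, c_1 = 1/2

p(D) = -3·I + (1/2)·D, i.e. c_0 = -3, c_1 = 1/2


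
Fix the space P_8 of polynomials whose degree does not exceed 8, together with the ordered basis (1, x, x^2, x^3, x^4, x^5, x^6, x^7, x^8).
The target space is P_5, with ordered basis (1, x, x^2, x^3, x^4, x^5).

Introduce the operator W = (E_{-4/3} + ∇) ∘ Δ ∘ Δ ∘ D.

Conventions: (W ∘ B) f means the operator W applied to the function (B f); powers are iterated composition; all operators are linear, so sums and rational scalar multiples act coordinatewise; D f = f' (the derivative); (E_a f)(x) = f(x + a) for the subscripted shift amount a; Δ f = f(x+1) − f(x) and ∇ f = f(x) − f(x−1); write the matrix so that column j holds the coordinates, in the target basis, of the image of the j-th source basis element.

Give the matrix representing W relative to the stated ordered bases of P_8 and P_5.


image of 1: 0
image of x: 0
image of x^2: 0
image of x^3: 6
image of x^4: 24x + 16
image of x^5: 60x^2 + 80x + 230/3
image of x^6: 120x^3 + 240x^2 + 460x + 1400/9
image of x^7: 210x^4 + 560x^3 + 1610x^2 + (9800/9)x + 12418/27
image of x^8: 336x^5 + 1120x^4 + (12880/3)x^3 + (39200/9)x^2 + (99344/27)x + 76832/81
each image's coordinates form column j of the matrix

the matrix is [[0, 0, 0, 6, 16, 230/3, 1400/9, 12418/27, 76832/81]; [0, 0, 0, 0, 24, 80, 460, 9800/9, 99344/27]; [0, 0, 0, 0, 0, 60, 240, 1610, 39200/9]; [0, 0, 0, 0, 0, 0, 120, 560, 12880/3]; [0, 0, 0, 0, 0, 0, 0, 210, 1120]; [0, 0, 0, 0, 0, 0, 0, 0, 336]] (rows listed top to bottom)


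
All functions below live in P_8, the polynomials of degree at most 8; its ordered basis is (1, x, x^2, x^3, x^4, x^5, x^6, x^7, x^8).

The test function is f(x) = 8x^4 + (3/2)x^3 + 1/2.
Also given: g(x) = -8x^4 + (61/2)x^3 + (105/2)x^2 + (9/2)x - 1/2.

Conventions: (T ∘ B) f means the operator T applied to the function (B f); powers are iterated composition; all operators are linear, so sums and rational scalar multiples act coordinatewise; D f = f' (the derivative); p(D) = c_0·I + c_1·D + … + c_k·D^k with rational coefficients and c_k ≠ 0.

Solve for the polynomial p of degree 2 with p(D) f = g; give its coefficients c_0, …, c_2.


c_0 = -1, c_1 = 1, c_2 = 1/2

D^0 f = 8x^4 + (3/2)x^3 + 1/2
D^1 f = 32x^3 + (9/2)x^2
D^2 f = 96x^2 + 9x
matching coefficients of g against c_0 f + c_1 Df + … from the top degree down determines the c_i
solution: c_0 = -1, c_1 = 1, c_2 = 1/2


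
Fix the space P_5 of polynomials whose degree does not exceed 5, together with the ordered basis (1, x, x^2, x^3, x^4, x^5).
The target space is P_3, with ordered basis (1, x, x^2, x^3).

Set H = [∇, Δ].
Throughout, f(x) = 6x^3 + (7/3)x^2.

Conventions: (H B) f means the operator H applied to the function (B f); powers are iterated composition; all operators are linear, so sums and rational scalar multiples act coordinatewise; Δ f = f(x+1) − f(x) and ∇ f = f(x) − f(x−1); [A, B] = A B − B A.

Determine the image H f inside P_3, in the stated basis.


Δ f = 18x^2 + (68/3)x + 25/3
∇ Δ f = 36x + 14/3
∇ f = 18x^2 - (40/3)x + 11/3
Δ ∇ f = 36x + 14/3
[∇, Δ] f = 0

g(x) = 0


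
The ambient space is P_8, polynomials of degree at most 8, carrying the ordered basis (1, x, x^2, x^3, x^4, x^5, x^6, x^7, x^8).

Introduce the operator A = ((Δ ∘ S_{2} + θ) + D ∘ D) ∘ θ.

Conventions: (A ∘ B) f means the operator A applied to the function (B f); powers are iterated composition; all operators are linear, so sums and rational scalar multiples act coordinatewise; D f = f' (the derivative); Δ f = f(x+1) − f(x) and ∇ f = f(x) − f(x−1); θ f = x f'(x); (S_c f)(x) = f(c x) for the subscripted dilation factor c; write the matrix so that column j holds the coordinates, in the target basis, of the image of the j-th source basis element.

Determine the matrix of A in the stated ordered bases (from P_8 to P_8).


the matrix is [[0, 2, 12, 24, 64, 160, 384, 896, 2048]; [0, 1, 16, 90, 256, 800, 2304, 6272, 16384]; [0, 0, 4, 72, 432, 1600, 5760, 18816, 57344]; [0, 0, 0, 9, 256, 1700, 7680, 31360, 114688]; [0, 0, 0, 0, 16, 800, 5940, 31360, 143360]; [0, 0, 0, 0, 0, 25, 2304, 19110, 114688]; [0, 0, 0, 0, 0, 0, 36, 6272, 57792]; [0, 0, 0, 0, 0, 0, 0, 49, 16384]; [0, 0, 0, 0, 0, 0, 0, 0, 64]] (rows listed top to bottom)

image of 1: 0
image of x: x + 2
image of x^2: 4x^2 + 16x + 12
image of x^3: 9x^3 + 72x^2 + 90x + 24
image of x^4: 16x^4 + 256x^3 + 432x^2 + 256x + 64
image of x^5: 25x^5 + 800x^4 + 1700x^3 + 1600x^2 + 800x + 160
image of x^6: 36x^6 + 2304x^5 + 5940x^4 + 7680x^3 + 5760x^2 + 2304x + 384
image of x^7: 49x^7 + 6272x^6 + 19110x^5 + 31360x^4 + 31360x^3 + 18816x^2 + 6272x + 896
image of x^8: 64x^8 + 16384x^7 + 57792x^6 + 114688x^5 + 143360x^4 + 114688x^3 + 57344x^2 + 16384x + 2048
each image's coordinates form column j of the matrix


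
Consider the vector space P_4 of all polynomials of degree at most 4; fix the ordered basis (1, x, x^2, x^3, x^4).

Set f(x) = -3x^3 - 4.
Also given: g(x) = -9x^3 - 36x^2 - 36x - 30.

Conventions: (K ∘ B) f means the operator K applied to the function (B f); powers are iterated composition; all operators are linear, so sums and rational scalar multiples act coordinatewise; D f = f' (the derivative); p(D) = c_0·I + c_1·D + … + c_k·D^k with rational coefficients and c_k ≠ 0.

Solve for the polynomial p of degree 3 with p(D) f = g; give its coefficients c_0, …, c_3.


p(D) = 3·I + 4·D + 2·D^2 + D^3, i.e. c_0 = 3, c_1 = 4, c_2 = 2, c_3 = 1

D^0 f = -3x^3 - 4
D^1 f = -9x^2
D^2 f = -18x
D^3 f = -18
matching coefficients of g against c_0 f + c_1 Df + … from the top degree down determines the c_i
solution: c_0 = 3, c_1 = 4, c_2 = 2, c_3 = 1


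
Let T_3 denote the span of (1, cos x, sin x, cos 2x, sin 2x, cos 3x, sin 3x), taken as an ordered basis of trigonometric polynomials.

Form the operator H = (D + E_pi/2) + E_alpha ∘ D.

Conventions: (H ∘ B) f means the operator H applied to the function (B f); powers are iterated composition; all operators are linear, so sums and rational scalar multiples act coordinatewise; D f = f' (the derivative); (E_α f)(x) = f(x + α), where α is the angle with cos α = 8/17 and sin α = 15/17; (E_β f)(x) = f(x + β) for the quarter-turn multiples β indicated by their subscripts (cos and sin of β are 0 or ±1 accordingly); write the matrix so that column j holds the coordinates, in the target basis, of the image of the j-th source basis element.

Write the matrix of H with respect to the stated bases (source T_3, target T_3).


image of 1: 1
image of cos x: -(15/17)cos x - (42/17)sin x
image of sin x: (42/17)cos x - (15/17)sin x
image of cos 2x: -(769/289)cos 2x - (256/289)sin 2x
image of sin 2x: (256/289)cos 2x - (769/289)sin 2x
image of cos 3x: (1485/4913)cos 3x + (4838/4913)sin 3x
image of sin 3x: -(4838/4913)cos 3x + (1485/4913)sin 3x
each image's coordinates form column j of the matrix

the matrix is [[1, 0, 0, 0, 0, 0, 0]; [0, -15/17, 42/17, 0, 0, 0, 0]; [0, -42/17, -15/17, 0, 0, 0, 0]; [0, 0, 0, -769/289, 256/289, 0, 0]; [0, 0, 0, -256/289, -769/289, 0, 0]; [0, 0, 0, 0, 0, 1485/4913, -4838/4913]; [0, 0, 0, 0, 0, 4838/4913, 1485/4913]] (rows listed top to bottom)


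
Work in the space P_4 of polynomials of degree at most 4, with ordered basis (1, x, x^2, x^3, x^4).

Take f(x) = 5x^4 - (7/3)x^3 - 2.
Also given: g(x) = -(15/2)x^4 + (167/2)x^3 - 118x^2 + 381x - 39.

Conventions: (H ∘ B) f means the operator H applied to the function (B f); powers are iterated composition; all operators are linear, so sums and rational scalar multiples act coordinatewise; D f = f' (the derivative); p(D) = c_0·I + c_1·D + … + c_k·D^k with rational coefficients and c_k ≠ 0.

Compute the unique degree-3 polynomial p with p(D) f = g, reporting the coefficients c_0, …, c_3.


p(D) = -(3/2)·I + 4·D − (3/2)·D^2 + 3·D^3, i.e. c_0 = -3/2, c_1 = 4, c_2 = -3/2, c_3 = 3

D^0 f = 5x^4 - (7/3)x^3 - 2
D^1 f = 20x^3 - 7x^2
D^2 f = 60x^2 - 14x
D^3 f = 120x - 14
matching coefficients of g against c_0 f + c_1 Df + … from the top degree down determines the c_i
solution: c_0 = -3/2, c_1 = 4, c_2 = -3/2, c_3 = 3


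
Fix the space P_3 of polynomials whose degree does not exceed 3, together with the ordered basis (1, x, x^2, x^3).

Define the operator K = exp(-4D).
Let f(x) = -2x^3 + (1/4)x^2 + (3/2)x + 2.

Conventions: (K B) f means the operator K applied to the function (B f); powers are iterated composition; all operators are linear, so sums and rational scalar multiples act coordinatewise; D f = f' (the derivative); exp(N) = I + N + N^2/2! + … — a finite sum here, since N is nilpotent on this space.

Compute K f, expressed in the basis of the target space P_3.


the image equals g(x) = -2x^3 + (97/4)x^2 - (193/2)x + 128

order-1 term: 24x^2 - 2x - 6
order-2 term: -96x + 4
order-3 term: 128
the series for exp(-4D) f terminates at order 3
exp(-4D) f = -2x^3 + (97/4)x^2 - (193/2)x + 128


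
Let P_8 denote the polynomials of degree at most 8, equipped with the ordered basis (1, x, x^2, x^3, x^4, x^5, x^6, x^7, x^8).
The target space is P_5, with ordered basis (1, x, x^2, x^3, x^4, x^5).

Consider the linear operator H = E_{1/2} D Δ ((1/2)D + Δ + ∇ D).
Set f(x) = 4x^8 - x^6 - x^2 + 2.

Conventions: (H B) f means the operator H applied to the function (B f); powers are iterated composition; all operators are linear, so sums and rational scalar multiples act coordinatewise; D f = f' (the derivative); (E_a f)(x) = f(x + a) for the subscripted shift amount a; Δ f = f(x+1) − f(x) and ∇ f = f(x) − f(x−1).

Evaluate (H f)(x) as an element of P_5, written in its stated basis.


D f = 32x^7 - 6x^5 - 2x
((1/2)D) f = 16x^7 - 3x^5 - x
Δ f = 32x^7 + 112x^6 + 218x^5 + 265x^4 + 204x^3 + 97x^2 + 24x + 2
D f = 32x^7 - 6x^5 - 2x
∇ D f = 224x^6 - 672x^5 + 1090x^4 - 1060x^3 + 612x^2 - 194x + 24
((1/2)D + Δ + ∇ D) f = 48x^7 + 336x^6 - 457x^5 + 1355x^4 - 856x^3 + 709x^2 - 171x + 26
Δ ((1/2)D + Δ + ∇ D) f = 336x^6 + 3024x^5 + 4435x^4 + 9250x^3 + 7040x^2 + 4337x + 964
D Δ ((1/2)D + Δ + ∇ D) f = 2016x^5 + 15120x^4 + 17740x^3 + 27750x^2 + 14080x + 4337
E_{1/2} (D Δ) ((1/2)D + Δ + ∇ D) f = 2016x^5 + 20160x^4 + 53020x^3 + 79560x^2 + 63325x + 21540

the image equals g(x) = 2016x^5 + 20160x^4 + 53020x^3 + 79560x^2 + 63325x + 21540


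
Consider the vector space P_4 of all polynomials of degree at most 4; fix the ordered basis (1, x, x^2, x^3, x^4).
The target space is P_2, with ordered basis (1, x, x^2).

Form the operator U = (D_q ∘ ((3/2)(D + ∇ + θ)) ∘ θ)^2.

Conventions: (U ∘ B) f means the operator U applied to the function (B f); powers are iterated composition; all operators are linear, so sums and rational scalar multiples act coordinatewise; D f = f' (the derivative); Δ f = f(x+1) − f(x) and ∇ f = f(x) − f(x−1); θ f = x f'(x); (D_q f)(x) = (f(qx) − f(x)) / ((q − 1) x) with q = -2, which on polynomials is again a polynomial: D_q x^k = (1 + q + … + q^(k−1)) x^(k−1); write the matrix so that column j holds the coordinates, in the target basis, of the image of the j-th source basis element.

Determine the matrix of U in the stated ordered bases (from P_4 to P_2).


the matrix is [[0, 0, -9, 891/2, 3402]; [0, 0, 0, -243, 2376]; [0, 0, 0, 0, -4860]] (rows listed top to bottom)

image of 1: 0
image of x: 0
image of x^2: -9
image of x^3: -243x + 891/2
image of x^4: -4860x^2 + 2376x + 3402
each image's coordinates form column j of the matrix


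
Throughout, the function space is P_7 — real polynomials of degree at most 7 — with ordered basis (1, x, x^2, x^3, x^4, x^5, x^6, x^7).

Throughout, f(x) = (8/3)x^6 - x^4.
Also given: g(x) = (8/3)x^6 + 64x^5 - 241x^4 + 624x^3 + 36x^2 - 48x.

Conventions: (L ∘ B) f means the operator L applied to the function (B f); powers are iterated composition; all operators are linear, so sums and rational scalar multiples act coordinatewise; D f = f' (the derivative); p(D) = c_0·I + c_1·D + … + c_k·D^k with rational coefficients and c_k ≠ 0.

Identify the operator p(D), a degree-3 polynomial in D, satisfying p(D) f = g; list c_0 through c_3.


p(D) = I + 4·D − 3·D^2 + 2·D^3, i.e. c_0 = 1, c_1 = 4, c_2 = -3, c_3 = 2

D^0 f = (8/3)x^6 - x^4
D^1 f = 16x^5 - 4x^3
D^2 f = 80x^4 - 12x^2
D^3 f = 320x^3 - 24x
matching coefficients of g against c_0 f + c_1 Df + … from the top degree down determines the c_i
solution: c_0 = 1, c_1 = 4, c_2 = -3, c_3 = 2
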